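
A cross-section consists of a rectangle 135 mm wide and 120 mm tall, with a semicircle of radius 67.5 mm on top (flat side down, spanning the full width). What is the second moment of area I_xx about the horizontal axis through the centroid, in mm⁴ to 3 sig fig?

I_xx ≈ 6.07 × 10⁷ mm⁴

Break the section into simple shapes (no overlaps), measuring from the bottom-left corner of the bounding box.
Rectangular body: 135 × 120, A = 16 200 mm², y = 60 mm, Ī = 19 440 000 mm⁴.
Semicircular cap: semicircle r = 67.5, A = 7156.9 mm², y = 148.65 mm, Ī = 2 278 490 mm⁴.
Centroid: ȳ = ΣA·y / ΣA = 87.163 mm.
Transfer each piece to the horizontal axis through the centroid using Ī + A·d² with d = y − 87.163:
  rectangular body: d = -27.163 mm → contributes +31 392 940 mm⁴
  semicircular cap: d = 61.485 mm → contributes +29 334 412 mm⁴
Total I = 60 727 352 mm⁴.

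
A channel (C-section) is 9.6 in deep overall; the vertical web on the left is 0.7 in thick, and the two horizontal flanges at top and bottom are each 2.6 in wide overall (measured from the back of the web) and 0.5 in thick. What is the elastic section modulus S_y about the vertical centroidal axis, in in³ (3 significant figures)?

S_y ≈ 1.71 in³

Treat the section as a set of non-overlapping primitives; coordinates are from the bounding-box lower-left.
Web: 0.7 × 9.6, A = 6.72 in², x = 0.35 in, Ī = 0.2744 in⁴.
Top flange (beyond web): 1.9 × 0.5, A = 0.95 in², x = 1.65 in, Ī = 0.28579 in⁴.
Bottom flange (beyond web): 1.9 × 0.5, A = 0.95 in², x = 1.65 in, Ī = 0.28579 in⁴.
Centroid: x̄ = ΣA·x / ΣA = 0.63654 in.
Transfer each piece to the vertical centroidal axis using Ī + A·d² with d = x − 0.63654:
  web: d = -0.28654 in → contributes +0.82616 in⁴
  top flange (beyond web): d = 1.0135 in → contributes +1.2615 in⁴
  bottom flange (beyond web): d = 1.0135 in → contributes +1.2615 in⁴
Total I = 3.3492 in⁴.
Extreme fibre distance c = 1.9635 in; S = I/c = 1.7058 in³.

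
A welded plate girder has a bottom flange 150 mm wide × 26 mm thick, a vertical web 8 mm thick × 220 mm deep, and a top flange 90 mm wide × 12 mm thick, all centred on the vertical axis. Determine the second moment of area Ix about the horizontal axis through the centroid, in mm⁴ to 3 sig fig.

Ix ≈ 6.22 × 10⁷ mm⁴

Treat the section as a set of non-overlapping primitives; coordinates are from the bounding-box lower-left.
Bottom plate: 150 × 26, A = 3 900 mm², y = 13 mm, Ī = 219 700 mm⁴.
Web plate: 8 × 220, A = 1 760 mm², y = 136 mm, Ī = 7 098 667 mm⁴.
Top plate: 90 × 12, A = 1 080 mm², y = 252 mm, Ī = 12 960 mm⁴.
Centroid: ȳ = ΣA·y / ΣA = 83.415 mm.
Transfer each piece to the horizontal axis through the centroid using Ī + A·d² with d = y − 83.415:
  bottom plate: d = -70.415 mm → contributes +19 557 198 mm⁴
  web plate: d = 52.585 mm → contributes +11 965 308 mm⁴
  top plate: d = 168.58 mm → contributes +30 707 378 mm⁴
Total I = 62 229 883 mm⁴.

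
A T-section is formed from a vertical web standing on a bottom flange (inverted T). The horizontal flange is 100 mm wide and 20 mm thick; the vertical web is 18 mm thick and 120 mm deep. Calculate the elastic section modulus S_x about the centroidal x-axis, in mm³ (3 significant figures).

Treat the section as a set of non-overlapping primitives; coordinates are from the bounding-box lower-left.
Flange: 100 × 20, A = 2 000 mm², y = 10 mm, Ī = 66 667 mm⁴.
Web: 18 × 120, A = 2 160 mm², y = 80 mm, Ī = 2 592 000 mm⁴.
Centroid: ȳ = ΣA·y / ΣA = 46.346 mm.
Transfer each piece to the centroidal x-axis using Ī + A·d² with d = y − 46.346:
  flange: d = -36.346 mm → contributes +2 708 752 mm⁴
  web: d = 33.654 mm → contributes +5 038 376 mm⁴
Total I = 7 747 128 mm⁴.
Extreme fibre distance c = 93.654 mm; S = I/c = 82 721 mm³.

S_x ≈ 8.27 × 10⁴ mm³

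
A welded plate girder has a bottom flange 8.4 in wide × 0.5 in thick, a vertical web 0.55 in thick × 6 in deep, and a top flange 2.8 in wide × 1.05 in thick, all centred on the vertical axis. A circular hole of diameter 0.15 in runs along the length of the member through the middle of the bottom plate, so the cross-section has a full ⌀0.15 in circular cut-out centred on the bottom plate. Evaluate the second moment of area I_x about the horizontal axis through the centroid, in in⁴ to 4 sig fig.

I_x ≈ 89.96 in⁴

Decompose the section into non-overlapping parts with the origin at the bottom-left of its bounding rectangle.
Bottom plate: 8.4 × 0.5, A = 4.2 in², y = 0.25 in, Ī = 0.0875 in⁴.
Web plate: 0.55 × 6, A = 3.3 in², y = 3.5 in, Ī = 9.9 in⁴.
Top plate: 2.8 × 1.05, A = 2.94 in², y = 7.025 in, Ī = 0.270113 in⁴.
Hole (subtracted): ⌀0.15, A = 0.0176715 in², y = 0.25 in, Ī = 0.0000248505 in⁴.
Centroid: ȳ = ΣA·y / ΣA = 3.19018 in.
Transfer each piece to the horizontal axis through the centroid using Ī + A·d² with d = y − 3.19018:
  bottom plate: d = -2.94018 in → contributes +36.395 in⁴
  web plate: d = 0.309822 in → contributes +10.2168 in⁴
  top plate: d = 3.83482 in → contributes +43.5053 in⁴
  hole: d = -2.94018 in → contributes −0.152788 in⁴
Total I = 89.9643 in⁴.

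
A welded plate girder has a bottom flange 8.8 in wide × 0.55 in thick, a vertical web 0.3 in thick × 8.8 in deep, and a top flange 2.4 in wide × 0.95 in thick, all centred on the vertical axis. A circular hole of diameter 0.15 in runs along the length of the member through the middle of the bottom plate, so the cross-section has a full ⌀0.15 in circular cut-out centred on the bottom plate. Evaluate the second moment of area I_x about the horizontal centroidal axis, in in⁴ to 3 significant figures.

I_x ≈ 164 in⁴

Treat the section as a set of non-overlapping primitives; coordinates are from the bounding-box lower-left.
Bottom plate: 8.8 × 0.55, A = 4.84 in², y = 0.275 in, Ī = 0.12201 in⁴.
Web plate: 0.3 × 8.8, A = 2.64 in², y = 4.95 in, Ī = 17.037 in⁴.
Top plate: 2.4 × 0.95, A = 2.28 in², y = 9.825 in, Ī = 0.17148 in⁴.
Hole (subtracted): ⌀0.15, A = 0.017671 in², y = 0.275 in, Ī = 0.00002485 in⁴.
Centroid: ȳ = ΣA·y / ΣA = 3.7768 in.
Transfer each piece to the horizontal centroidal axis using Ī + A·d² with d = y − 3.7768:
  bottom plate: d = -3.5018 in → contributes +59.474 in⁴
  web plate: d = 1.1732 in → contributes +20.67 in⁴
  top plate: d = 6.0482 in → contributes +83.575 in⁴
  hole: d = -3.5018 in → contributes −0.21673 in⁴
Total I = 163.5 in⁴.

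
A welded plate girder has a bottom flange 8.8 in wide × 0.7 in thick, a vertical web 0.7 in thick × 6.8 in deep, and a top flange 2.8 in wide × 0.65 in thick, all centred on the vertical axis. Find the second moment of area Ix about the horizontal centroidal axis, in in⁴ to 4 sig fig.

Break the section into simple shapes (no overlaps), measuring from the bottom-left corner of the bounding box.
Bottom plate: 8.8 × 0.7, A = 6.16 in², y = 0.35 in, Ī = 0.251533 in⁴.
Web plate: 0.7 × 6.8, A = 4.76 in², y = 4.1 in, Ī = 18.3419 in⁴.
Top plate: 2.8 × 0.65, A = 1.82 in², y = 7.825 in, Ī = 0.0640792 in⁴.
Centroid: ȳ = ΣA·y / ΣA = 2.81896 in.
Transfer each piece to the horizontal centroidal axis using Ī + A·d² with d = y − 2.81896:
  bottom plate: d = -2.46896 in → contributes +37.8013 in⁴
  web plate: d = 1.28104 in → contributes +26.1534 in⁴
  top plate: d = 5.00604 in → contributes +45.6741 in⁴
Total I = 109.629 in⁴.

Ix ≈ 109.6 in⁴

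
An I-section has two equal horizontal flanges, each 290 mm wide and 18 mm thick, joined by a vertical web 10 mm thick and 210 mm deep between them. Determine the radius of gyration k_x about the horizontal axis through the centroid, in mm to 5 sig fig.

Split into non-overlapping primitives; take the origin at the lower-left of the bounding box.
Bottom flange: 290 × 18, A = 5 220 mm², y = 9 mm, Ī = 140 940 mm⁴.
Web: 10 × 210, A = 2 100 mm², y = 123 mm, Ī = 7 717 500 mm⁴.
Top flange: 290 × 18, A = 5 220 mm², y = 237 mm, Ī = 140 940 mm⁴.
By symmetry the centroid is at mid-height, ȳ = 123 mm.
Transfer each piece to the horizontal axis through the centroid using Ī + A·d² with d = y − 123:
  bottom flange: d = -114 mm → contributes +67 980 060 mm⁴
  web: d = 0 mm → contributes +7 717 500 mm⁴
  top flange: d = 114 mm → contributes +67 980 060 mm⁴
Total I = 143 677 620 mm⁴.
Radius of gyration: k = √(I/A) = √(143 677 620 / 12 540) = 107.0399 mm.

k_x ≈ 107.04 mm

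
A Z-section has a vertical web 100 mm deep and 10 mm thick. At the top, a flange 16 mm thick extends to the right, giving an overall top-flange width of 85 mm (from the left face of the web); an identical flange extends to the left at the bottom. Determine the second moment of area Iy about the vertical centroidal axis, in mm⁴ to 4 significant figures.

Iy ≈ 5.468 × 10⁶ mm⁴

Break the section into simple shapes (no overlaps), measuring from the bottom-left corner of the bounding box.
Web: 10 × 100, A = 1 000 mm², x = 80 mm, Ī = 8333.33 mm⁴.
Top flange (beyond web): 75 × 16, A = 1 200 mm², x = 122.5 mm, Ī = 562 500 mm⁴.
Bottom flange (beyond web): 75 × 16, A = 1 200 mm², x = 37.5 mm, Ī = 562 500 mm⁴.
Centroid: x̄ = ΣA·x / ΣA = 80 mm.
Transfer each piece to the vertical centroidal axis using Ī + A·d² with d = x − 80:
  web: d = 0 mm → contributes +8333.33 mm⁴
  top flange (beyond web): d = 42.5 mm → contributes +2 730 000 mm⁴
  bottom flange (beyond web): d = -42.5 mm → contributes +2 730 000 mm⁴
Total I = 5 468 333 mm⁴.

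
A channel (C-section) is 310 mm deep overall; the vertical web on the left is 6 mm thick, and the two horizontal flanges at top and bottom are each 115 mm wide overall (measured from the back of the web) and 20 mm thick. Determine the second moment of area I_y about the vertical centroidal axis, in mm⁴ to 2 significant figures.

Split into non-overlapping primitives; take the origin at the lower-left of the bounding box.
Web: 6 × 310, A = 1 860 mm², x = 3 mm, Ī = 5 580 mm⁴.
Top flange (beyond web): 109 × 20, A = 2 180 mm², x = 60.5 mm, Ī = 2 158 382 mm⁴.
Bottom flange (beyond web): 109 × 20, A = 2 180 mm², x = 60.5 mm, Ī = 2 158 382 mm⁴.
Centroid: x̄ = ΣA·x / ΣA = 43.31 mm.
Transfer each piece to the vertical centroidal axis using Ī + A·d² with d = x − 43.31:
  web: d = -40.31 mm → contributes +3 027 207 mm⁴
  top flange (beyond web): d = 17.19 mm → contributes +2 802 903 mm⁴
  bottom flange (beyond web): d = 17.19 mm → contributes +2 802 903 mm⁴
Total I = 8 633 013 mm⁴.

I_y ≈ 8.6 × 10⁶ mm⁴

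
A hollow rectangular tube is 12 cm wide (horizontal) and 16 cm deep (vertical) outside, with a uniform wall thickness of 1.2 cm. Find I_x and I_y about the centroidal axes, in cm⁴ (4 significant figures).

Treat the section as a set of non-overlapping primitives; coordinates are from the bounding-box lower-left.
Outer rectangle: 12 × 16, A = 192 cm², y = 8 cm, Ī = 4 096 cm⁴.
Inner void (subtracted): 9.6 × 13.6, A = 130.56 cm², y = 8 cm, Ī = 2012.36 cm⁴.
By symmetry the centroid is at mid-height, ȳ = 8 cm.
All pieces are centred on the centroidal x-axis, so I = ΣĪ (holes subtracted) = 2083.64 cm⁴.
Repeating about the centroidal y-axis gives I_y = 1301.3 cm⁴.

I_x ≈ 2084 cm⁴, I_y ≈ 1301 cm⁴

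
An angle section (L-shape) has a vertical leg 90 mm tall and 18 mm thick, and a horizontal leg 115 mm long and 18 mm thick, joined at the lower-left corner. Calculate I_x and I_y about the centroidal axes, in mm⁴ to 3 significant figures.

I_x ≈ 2.23 × 10⁶ mm⁴, I_y ≈ 4.19 × 10⁶ mm⁴

Decompose the section into non-overlapping parts with the origin at the bottom-left of its bounding rectangle.
Vertical leg: 18 × 90, A = 1 620 mm², y = 45 mm, Ī = 1 093 500 mm⁴.
Horizontal leg (remainder): 97 × 18, A = 1 746 mm², y = 9 mm, Ī = 47 142 mm⁴.
Centroid: ȳ = ΣA·y / ΣA = 26.326 mm.
Transfer each piece to the centroidal x-axis using Ī + A·d² with d = y − 26.326:
  vertical leg: d = 18.674 mm → contributes +1 658 411 mm⁴
  horizontal leg (remainder): d = -17.326 mm → contributes +571 287 mm⁴
Total I = 2 229 698 mm⁴.
For the y-axis: x̄ = 38.826 mm.
Repeating about the centroidal y-axis gives I_y = 4 191 060 mm⁴.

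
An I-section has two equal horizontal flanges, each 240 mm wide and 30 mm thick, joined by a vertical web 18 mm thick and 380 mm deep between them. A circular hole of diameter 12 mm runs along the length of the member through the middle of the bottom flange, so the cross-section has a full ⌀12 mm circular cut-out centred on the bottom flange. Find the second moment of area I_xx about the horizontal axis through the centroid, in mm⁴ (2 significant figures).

Decompose the section into non-overlapping parts with the origin at the bottom-left of its bounding rectangle.
Bottom flange: 240 × 30, A = 7 200 mm², y = 15 mm, Ī = 540 000 mm⁴.
Web: 18 × 380, A = 6 840 mm², y = 220 mm, Ī = 82 308 000 mm⁴.
Top flange: 240 × 30, A = 7 200 mm², y = 425 mm, Ī = 540 000 mm⁴.
Hole (subtracted): ⌀12, A = 113.1 mm², y = 15 mm, Ī = 1 018 mm⁴.
Centroid: ȳ = ΣA·y / ΣA = 221.1 mm.
Transfer each piece to the horizontal axis through the centroid using Ī + A·d² with d = y − 221.1:
  bottom flange: d = -206.1 mm → contributes +306 368 237 mm⁴
  web: d = -1.097 mm → contributes +82 316 238 mm⁴
  top flange: d = 203.9 mm → contributes +299 889 106 mm⁴
  hole: d = -206.1 mm → contributes −4 804 957 mm⁴
Total I = 683 768 623 mm⁴.

I_xx ≈ 6.8 × 10⁸ mm⁴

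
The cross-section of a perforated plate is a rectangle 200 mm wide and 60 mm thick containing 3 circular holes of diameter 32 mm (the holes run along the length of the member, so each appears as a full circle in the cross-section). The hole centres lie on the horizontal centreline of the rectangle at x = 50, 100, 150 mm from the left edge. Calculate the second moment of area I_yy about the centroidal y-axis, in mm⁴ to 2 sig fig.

Decompose the section into non-overlapping parts with the origin at the bottom-left of its bounding rectangle.
Plate: 200 × 60, A = 12 000 mm², x = 100 mm, Ī = 40 000 000 mm⁴.
Hole 1 (subtracted): ⌀32, A = 804.2 mm², x = 50 mm, Ī = 51 472 mm⁴.
Hole 2 (subtracted): ⌀32, A = 804.2 mm², x = 100 mm, Ī = 51 472 mm⁴.
Hole 3 (subtracted): ⌀32, A = 804.2 mm², x = 150 mm, Ī = 51 472 mm⁴.
By symmetry the centroid is at mid-width, x̄ = 100 mm.
Transfer each piece to the centroidal y-axis using Ī + A·d² with d = x − 100:
  plate: d = 0 mm → contributes +40 000 000 mm⁴
  hole 1: d = -50 mm → contributes −2 062 091 mm⁴
  hole 2: d = 0 mm → contributes −51 472 mm⁴
  hole 3: d = 50 mm → contributes −2 062 091 mm⁴
Total I = 35 824 346 mm⁴.

I_yy ≈ 3.6 × 10⁷ mm⁴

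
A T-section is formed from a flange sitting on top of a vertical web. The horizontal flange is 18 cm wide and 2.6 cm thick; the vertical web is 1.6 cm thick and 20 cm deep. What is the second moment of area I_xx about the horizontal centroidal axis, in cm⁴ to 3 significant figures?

Split into non-overlapping primitives; take the origin at the lower-left of the bounding box.
Flange: 18 × 2.6, A = 46.8 cm², y = 21.3 cm, Ī = 26.364 cm⁴.
Web: 1.6 × 20, A = 32 cm², y = 10 cm, Ī = 1066.7 cm⁴.
Centroid: ȳ = ΣA·y / ΣA = 16.711 cm.
Transfer each piece to the horizontal centroidal axis using Ī + A·d² with d = y − 16.711:
  flange: d = 4.5888 cm → contributes +1011.8 cm⁴
  web: d = -6.7112 cm → contributes +2507.9 cm⁴
Total I = 3519.8 cm⁴.

I_xx ≈ 3520 cm⁴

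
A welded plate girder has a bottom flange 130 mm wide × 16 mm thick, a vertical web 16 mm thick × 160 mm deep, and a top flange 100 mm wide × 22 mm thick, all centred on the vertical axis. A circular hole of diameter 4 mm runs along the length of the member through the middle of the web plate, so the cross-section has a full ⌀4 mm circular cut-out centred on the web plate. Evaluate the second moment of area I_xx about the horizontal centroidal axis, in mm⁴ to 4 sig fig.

I_xx ≈ 3.988 × 10⁷ mm⁴

Split into non-overlapping primitives; take the origin at the lower-left of the bounding box.
Bottom plate: 130 × 16, A = 2 080 mm², y = 8 mm, Ī = 44373.3 mm⁴.
Web plate: 16 × 160, A = 2 560 mm², y = 96 mm, Ī = 5 461 333 mm⁴.
Top plate: 100 × 22, A = 2 200 mm², y = 187 mm, Ī = 88733.3 mm⁴.
Hole (subtracted): ⌀4, A = 12.5664 mm², y = 96 mm, Ī = 12.5664 mm⁴.
Centroid: ȳ = ΣA·y / ΣA = 98.5134 mm.
Transfer each piece to the horizontal centroidal axis using Ī + A·d² with d = y − 98.5134:
  bottom plate: d = -90.5134 mm → contributes +17 085 135 mm⁴
  web plate: d = -2.51339 mm → contributes +5 477 505 mm⁴
  top plate: d = 88.4866 mm → contributes +17 314 470 mm⁴
  hole: d = -2.51339 mm → contributes −91.9497 mm⁴
Total I = 39 877 018 mm⁴.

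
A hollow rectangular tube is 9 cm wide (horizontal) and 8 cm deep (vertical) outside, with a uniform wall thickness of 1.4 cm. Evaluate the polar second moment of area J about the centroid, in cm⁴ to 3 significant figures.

Split into non-overlapping primitives; take the origin at the lower-left of the bounding box.
Outer rectangle: 9 × 8, A = 72 cm², y = 4 cm, Ī = 384 cm⁴.
Inner void (subtracted): 6.2 × 5.2, A = 32.24 cm², y = 4 cm, Ī = 72.647 cm⁴.
By symmetry the centroid is at mid-height, ȳ = 4 cm.
All pieces are centred on the centroidal x-axis, so I = ΣĪ (holes subtracted) = 311.35 cm⁴.
Repeating about the centroidal y-axis gives I_y = 382.72 cm⁴.
Polar second moment: J = I_x + I_y = 694.08 cm⁴.

J ≈ 694 cm⁴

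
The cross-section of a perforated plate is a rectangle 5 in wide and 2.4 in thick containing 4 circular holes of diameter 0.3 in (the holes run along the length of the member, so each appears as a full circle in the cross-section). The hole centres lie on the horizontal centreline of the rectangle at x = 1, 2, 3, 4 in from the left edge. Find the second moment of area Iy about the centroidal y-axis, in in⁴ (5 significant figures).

Iy ≈ 24.645 in⁴

Treat the section as a set of non-overlapping primitives; coordinates are from the bounding-box lower-left.
Plate: 5 × 2.4, A = 12 in², x = 2.5 in, Ī = 25 in⁴.
Hole 1 (subtracted): ⌀0.3, A = 0.07068583 in², x = 1 in, Ī = 0.0003976078 in⁴.
Hole 2 (subtracted): ⌀0.3, A = 0.07068583 in², x = 2 in, Ī = 0.0003976078 in⁴.
Hole 3 (subtracted): ⌀0.3, A = 0.07068583 in², x = 3 in, Ī = 0.0003976078 in⁴.
Hole 4 (subtracted): ⌀0.3, A = 0.07068583 in², x = 4 in, Ī = 0.0003976078 in⁴.
By symmetry the centroid is at mid-width, x̄ = 2.5 in.
Transfer each piece to the centroidal y-axis using Ī + A·d² with d = x − 2.5:
  plate: d = 0 in → contributes +25 in⁴
  hole 1: d = -1.5 in → contributes −0.1594407 in⁴
  hole 2: d = -0.5 in → contributes −0.01806907 in⁴
  hole 3: d = 0.5 in → contributes −0.01806907 in⁴
  hole 4: d = 1.5 in → contributes −0.1594407 in⁴
Total I = 24.64498 in⁴.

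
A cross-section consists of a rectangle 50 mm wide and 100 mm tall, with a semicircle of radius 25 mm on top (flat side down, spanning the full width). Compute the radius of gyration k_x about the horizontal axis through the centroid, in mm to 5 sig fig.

Treat the section as a set of non-overlapping primitives; coordinates are from the bounding-box lower-left.
Rectangular body: 50 × 100, A = 5 000 mm², y = 50 mm, Ī = 4 166 667 mm⁴.
Semicircular cap: semicircle r = 25, A = 981.7477 mm², y = 110.6103 mm, Ī = 42873.81 mm⁴.
Centroid: ȳ = ΣA·y / ΣA = 59.9476 mm.
Transfer each piece to the horizontal axis through the centroid using Ī + A·d² with d = y − 59.9476:
  rectangular body: d = -9.947603 mm → contributes +4 661 441 mm⁴
  semicircular cap: d = 50.66273 mm → contributes +2 562 737 mm⁴
Total I = 7 224 178 mm⁴.
Radius of gyration: k = √(I/A) = √(7 224 178 / 5981.748) = 34.75203 mm.

k_x ≈ 34.752 mm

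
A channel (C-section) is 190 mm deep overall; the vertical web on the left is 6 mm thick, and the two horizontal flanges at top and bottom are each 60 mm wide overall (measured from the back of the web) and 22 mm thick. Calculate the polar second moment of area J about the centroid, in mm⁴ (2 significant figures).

Treat the section as a set of non-overlapping primitives; coordinates are from the bounding-box lower-left.
Web: 6 × 190, A = 1 140 mm², y = 95 mm, Ī = 3 429 500 mm⁴.
Top flange (beyond web): 54 × 22, A = 1 188 mm², y = 179 mm, Ī = 47 916 mm⁴.
Bottom flange (beyond web): 54 × 22, A = 1 188 mm², y = 11 mm, Ī = 47 916 mm⁴.
By symmetry the centroid is at mid-height, ȳ = 95 mm.
Transfer each piece to the centroidal x-axis using Ī + A·d² with d = y − 95:
  web: d = 0 mm → contributes +3 429 500 mm⁴
  top flange (beyond web): d = 84 mm → contributes +8 430 444 mm⁴
  bottom flange (beyond web): d = -84 mm → contributes +8 430 444 mm⁴
Total I = 20 290 388 mm⁴.
For the y-axis: x̄ = 23.27 mm.
Repeating about the centroidal y-axis gives I_y = 1 274 126 mm⁴.
Polar second moment: J = I_x + I_y = 21 564 514 mm⁴.

J ≈ 2.2 × 10⁷ mm⁴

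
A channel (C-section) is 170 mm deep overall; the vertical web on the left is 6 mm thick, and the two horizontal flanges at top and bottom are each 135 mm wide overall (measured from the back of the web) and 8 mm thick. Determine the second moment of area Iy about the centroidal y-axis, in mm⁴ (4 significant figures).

Break the section into simple shapes (no overlaps), measuring from the bottom-left corner of the bounding box.
Web: 6 × 170, A = 1 020 mm², x = 3 mm, Ī = 3 060 mm⁴.
Top flange (beyond web): 129 × 8, A = 1 032 mm², x = 70.5 mm, Ī = 1 431 126 mm⁴.
Bottom flange (beyond web): 129 × 8, A = 1 032 mm², x = 70.5 mm, Ī = 1 431 126 mm⁴.
Centroid: x̄ = ΣA·x / ΣA = 48.1751 mm.
Transfer each piece to the centroidal y-axis using Ī + A·d² with d = x − 48.1751:
  web: d = -45.1751 mm → contributes +2 084 665 mm⁴
  top flange (beyond web): d = 22.3249 mm → contributes +1 945 476 mm⁴
  bottom flange (beyond web): d = 22.3249 mm → contributes +1 945 476 mm⁴
Total I = 5 975 617 mm⁴.

Iy ≈ 5.976 × 10⁶ mm⁴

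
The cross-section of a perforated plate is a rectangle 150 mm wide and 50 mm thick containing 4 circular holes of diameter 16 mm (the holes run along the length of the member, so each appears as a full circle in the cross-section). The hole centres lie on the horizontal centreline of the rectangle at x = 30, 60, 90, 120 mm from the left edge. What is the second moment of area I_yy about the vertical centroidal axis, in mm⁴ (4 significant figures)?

Break the section into simple shapes (no overlaps), measuring from the bottom-left corner of the bounding box.
Plate: 150 × 50, A = 7 500 mm², x = 75 mm, Ī = 14 062 500 mm⁴.
Hole 1 (subtracted): ⌀16, A = 201.062 mm², x = 30 mm, Ī = 3216.99 mm⁴.
Hole 2 (subtracted): ⌀16, A = 201.062 mm², x = 60 mm, Ī = 3216.99 mm⁴.
Hole 3 (subtracted): ⌀16, A = 201.062 mm², x = 90 mm, Ī = 3216.99 mm⁴.
Hole 4 (subtracted): ⌀16, A = 201.062 mm², x = 120 mm, Ī = 3216.99 mm⁴.
By symmetry the centroid is at mid-width, x̄ = 75 mm.
Transfer each piece to the vertical centroidal axis using Ī + A·d² with d = x − 75:
  plate: d = 0 mm → contributes +14 062 500 mm⁴
  hole 1: d = -45 mm → contributes −410 367 mm⁴
  hole 2: d = -15 mm → contributes −48455.9 mm⁴
  hole 3: d = 15 mm → contributes −48455.9 mm⁴
  hole 4: d = 45 mm → contributes −410 367 mm⁴
Total I = 13 144 853 mm⁴.

I_yy ≈ 1.314 × 10⁷ mm⁴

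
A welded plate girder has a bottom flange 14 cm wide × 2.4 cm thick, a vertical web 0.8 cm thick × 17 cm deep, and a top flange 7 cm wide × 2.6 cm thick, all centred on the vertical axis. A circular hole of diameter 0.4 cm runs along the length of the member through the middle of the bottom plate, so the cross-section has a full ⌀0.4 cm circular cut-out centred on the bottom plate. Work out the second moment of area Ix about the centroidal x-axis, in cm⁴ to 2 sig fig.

Decompose the section into non-overlapping parts with the origin at the bottom-left of its bounding rectangle.
Bottom plate: 14 × 2.4, A = 33.6 cm², y = 1.2 cm, Ī = 16.13 cm⁴.
Web plate: 0.8 × 17, A = 13.6 cm², y = 10.9 cm, Ī = 327.5 cm⁴.
Top plate: 7 × 2.6, A = 18.2 cm², y = 20.7 cm, Ī = 10.25 cm⁴.
Hole (subtracted): ⌀0.4, A = 0.1257 cm², y = 1.2 cm, Ī = 0.001257 cm⁴.
Centroid: ȳ = ΣA·y / ΣA = 8.658 cm.
Transfer each piece to the centroidal x-axis using Ī + A·d² with d = y − 8.658:
  bottom plate: d = -7.458 cm → contributes +1 885 cm⁴
  web plate: d = 2.242 cm → contributes +395.9 cm⁴
  top plate: d = 12.04 cm → contributes +2 649 cm⁴
  hole: d = -7.458 cm → contributes −6.991 cm⁴
Total I = 4 923 cm⁴.

Ix ≈ 4900 cm⁴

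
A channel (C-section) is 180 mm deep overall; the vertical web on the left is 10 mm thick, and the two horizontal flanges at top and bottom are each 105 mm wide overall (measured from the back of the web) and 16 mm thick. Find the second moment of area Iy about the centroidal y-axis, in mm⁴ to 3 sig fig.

Split into non-overlapping primitives; take the origin at the lower-left of the bounding box.
Web: 10 × 180, A = 1 800 mm², x = 5 mm, Ī = 15 000 mm⁴.
Top flange (beyond web): 95 × 16, A = 1 520 mm², x = 57.5 mm, Ī = 1 143 167 mm⁴.
Bottom flange (beyond web): 95 × 16, A = 1 520 mm², x = 57.5 mm, Ī = 1 143 167 mm⁴.
Centroid: x̄ = ΣA·x / ΣA = 37.975 mm.
Transfer each piece to the centroidal y-axis using Ī + A·d² with d = x − 37.975:
  web: d = -32.975 mm → contributes +1 972 256 mm⁴
  top flange (beyond web): d = 19.525 mm → contributes +1 722 617 mm⁴
  bottom flange (beyond web): d = 19.525 mm → contributes +1 722 617 mm⁴
Total I = 5 417 490 mm⁴.

Iy ≈ 5.42 × 10⁶ mm⁴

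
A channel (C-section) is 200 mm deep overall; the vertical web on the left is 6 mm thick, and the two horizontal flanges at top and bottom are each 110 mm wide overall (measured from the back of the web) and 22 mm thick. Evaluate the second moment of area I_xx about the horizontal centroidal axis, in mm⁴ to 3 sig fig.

Treat the section as a set of non-overlapping primitives; coordinates are from the bounding-box lower-left.
Web: 6 × 200, A = 1 200 mm², y = 100 mm, Ī = 4 000 000 mm⁴.
Top flange (beyond web): 104 × 22, A = 2 288 mm², y = 189 mm, Ī = 92 283 mm⁴.
Bottom flange (beyond web): 104 × 22, A = 2 288 mm², y = 11 mm, Ī = 92 283 mm⁴.
By symmetry the centroid is at mid-height, ȳ = 100 mm.
Transfer each piece to the horizontal centroidal axis using Ī + A·d² with d = y − 100:
  web: d = 0 mm → contributes +4 000 000 mm⁴
  top flange (beyond web): d = 89 mm → contributes +18 215 531 mm⁴
  bottom flange (beyond web): d = -89 mm → contributes +18 215 531 mm⁴
Total I = 40 431 061 mm⁴.

I_xx ≈ 4.04 × 10⁷ mm⁴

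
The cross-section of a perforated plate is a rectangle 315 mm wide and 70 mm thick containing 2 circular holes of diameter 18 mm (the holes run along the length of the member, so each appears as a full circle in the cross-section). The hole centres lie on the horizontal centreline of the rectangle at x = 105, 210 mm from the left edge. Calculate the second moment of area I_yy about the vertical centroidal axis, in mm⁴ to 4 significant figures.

I_yy ≈ 1.809 × 10⁸ mm⁴

Split into non-overlapping primitives; take the origin at the lower-left of the bounding box.
Plate: 315 × 70, A = 22 050 mm², x = 157.5 mm, Ī = 182 325 938 mm⁴.
Hole 1 (subtracted): ⌀18, A = 254.469 mm², x = 105 mm, Ī = 5 153 mm⁴.
Hole 2 (subtracted): ⌀18, A = 254.469 mm², x = 210 mm, Ī = 5 153 mm⁴.
By symmetry the centroid is at mid-width, x̄ = 157.5 mm.
Transfer each piece to the vertical centroidal axis using Ī + A·d² with d = x − 157.5:
  plate: d = 0 mm → contributes +182 325 938 mm⁴
  hole 1: d = -52.5 mm → contributes −706 533 mm⁴
  hole 2: d = 52.5 mm → contributes −706 533 mm⁴
Total I = 180 912 871 mm⁴.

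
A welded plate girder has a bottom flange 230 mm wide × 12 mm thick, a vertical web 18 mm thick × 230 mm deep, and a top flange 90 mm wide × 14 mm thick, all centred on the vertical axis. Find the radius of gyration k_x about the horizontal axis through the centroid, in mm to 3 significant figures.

Break the section into simple shapes (no overlaps), measuring from the bottom-left corner of the bounding box.
Bottom plate: 230 × 12, A = 2 760 mm², y = 6 mm, Ī = 33 120 mm⁴.
Web plate: 18 × 230, A = 4 140 mm², y = 127 mm, Ī = 18 250 500 mm⁴.
Top plate: 90 × 14, A = 1 260 mm², y = 249 mm, Ī = 20 580 mm⁴.
Centroid: ȳ = ΣA·y / ΣA = 104.91 mm.
Transfer each piece to the horizontal axis through the centroid using Ī + A·d² with d = y − 104.91:
  bottom plate: d = -98.912 mm → contributes +27 035 683 mm⁴
  web plate: d = 22.088 mm → contributes +20 270 365 mm⁴
  top plate: d = 144.09 mm → contributes +26 179 969 mm⁴
Total I = 73 486 016 mm⁴.
Radius of gyration: k = √(I/A) = √(73 486 016 / 8 160) = 94.898 mm.

k_x ≈ 94.9 mm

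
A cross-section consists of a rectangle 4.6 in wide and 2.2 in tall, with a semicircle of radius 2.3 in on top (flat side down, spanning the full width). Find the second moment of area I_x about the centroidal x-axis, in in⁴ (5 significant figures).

Split into non-overlapping primitives; take the origin at the lower-left of the bounding box.
Rectangular body: 4.6 × 2.2, A = 10.12 in², y = 1.1 in, Ī = 4.081733 in⁴.
Semicircular cap: semicircle r = 2.3, A = 8.309513 in², y = 3.17615 in, Ī = 3.07145 in⁴.
Centroid: ȳ = ΣA·y / ΣA = 2.036096 in.
Transfer each piece to the centroidal x-axis using Ī + A·d² with d = y − 2.036096:
  rectangular body: d = -0.9360962 in → contributes +12.94965 in⁴
  semicircular cap: d = 1.140054 in → contributes +13.87152 in⁴
Total I = 26.82117 in⁴.

I_x ≈ 26.821 in⁴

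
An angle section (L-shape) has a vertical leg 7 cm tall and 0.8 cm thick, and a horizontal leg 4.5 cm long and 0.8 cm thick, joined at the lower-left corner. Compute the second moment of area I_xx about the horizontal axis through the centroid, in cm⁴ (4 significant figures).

Treat the section as a set of non-overlapping primitives; coordinates are from the bounding-box lower-left.
Vertical leg: 0.8 × 7, A = 5.6 cm², y = 3.5 cm, Ī = 22.8667 cm⁴.
Horizontal leg (remainder): 3.7 × 0.8, A = 2.96 cm², y = 0.4 cm, Ī = 0.157867 cm⁴.
Centroid: ȳ = ΣA·y / ΣA = 2.42804 cm.
Transfer each piece to the horizontal axis through the centroid using Ī + A·d² with d = y − 2.42804:
  vertical leg: d = 1.07196 cm → contributes +29.3016 cm⁴
  horizontal leg (remainder): d = -2.02804 cm → contributes +12.3322 cm⁴
Total I = 41.6338 cm⁴.

I_xx ≈ 41.63 cm⁴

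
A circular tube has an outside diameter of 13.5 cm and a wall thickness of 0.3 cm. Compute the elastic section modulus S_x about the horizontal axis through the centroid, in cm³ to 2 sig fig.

S_x ≈ 40 cm³

Break the section into simple shapes (no overlaps), measuring from the bottom-left corner of the bounding box.
Outer circle: ⌀13.5, A = 143.1 cm², y = 6.75 cm, Ī = 1 630 cm⁴.
Bore (subtracted): ⌀12.9, A = 130.7 cm², y = 6.75 cm, Ī = 1 359 cm⁴.
By symmetry the centroid is at mid-height, ȳ = 6.75 cm.
All pieces are centred on the horizontal axis through the centroid, so I = ΣĪ (holes subtracted) = 271.1 cm⁴.
Extreme fibre distance c = 6.75 cm; S = I/c = 40.16 cm³.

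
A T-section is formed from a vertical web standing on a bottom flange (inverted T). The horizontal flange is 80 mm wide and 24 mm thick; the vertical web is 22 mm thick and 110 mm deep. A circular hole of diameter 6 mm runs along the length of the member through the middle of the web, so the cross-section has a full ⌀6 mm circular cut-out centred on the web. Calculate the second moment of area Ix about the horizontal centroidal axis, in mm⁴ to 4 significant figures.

Ix ≈ 7.313 × 10⁶ mm⁴

Treat the section as a set of non-overlapping primitives; coordinates are from the bounding-box lower-left.
Flange: 80 × 24, A = 1 920 mm², y = 12 mm, Ī = 92 160 mm⁴.
Web: 22 × 110, A = 2 420 mm², y = 79 mm, Ī = 2 440 167 mm⁴.
Hole (subtracted): ⌀6, A = 28.2743 mm², y = 79 mm, Ī = 63.6173 mm⁴.
Centroid: ȳ = ΣA·y / ΣA = 49.1651 mm.
Transfer each piece to the horizontal centroidal axis using Ī + A·d² with d = y − 49.1651:
  flange: d = -37.1651 mm → contributes +2 744 147 mm⁴
  web: d = 29.8349 mm → contributes +4 594 263 mm⁴
  hole: d = 29.8349 mm → contributes −25231.2 mm⁴
Total I = 7 313 179 mm⁴.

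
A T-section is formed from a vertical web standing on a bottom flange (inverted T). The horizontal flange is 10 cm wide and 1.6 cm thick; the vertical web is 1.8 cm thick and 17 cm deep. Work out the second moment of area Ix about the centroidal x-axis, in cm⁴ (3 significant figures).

Split into non-overlapping primitives; take the origin at the lower-left of the bounding box.
Flange: 10 × 1.6, A = 16 cm², y = 0.8 cm, Ī = 3.4133 cm⁴.
Web: 1.8 × 17, A = 30.6 cm², y = 10.1 cm, Ī = 736.95 cm⁴.
Centroid: ȳ = ΣA·y / ΣA = 6.9069 cm.
Transfer each piece to the centroidal x-axis using Ī + A·d² with d = y − 6.9069:
  flange: d = -6.1069 cm → contributes +600.11 cm⁴
  web: d = 3.1931 cm → contributes +1 049 cm⁴
Total I = 1649.1 cm⁴.

Ix ≈ 1650 cm⁴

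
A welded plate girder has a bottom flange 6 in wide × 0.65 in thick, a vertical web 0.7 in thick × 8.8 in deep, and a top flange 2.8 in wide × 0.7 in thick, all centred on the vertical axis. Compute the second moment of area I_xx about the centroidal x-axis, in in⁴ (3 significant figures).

Treat the section as a set of non-overlapping primitives; coordinates are from the bounding-box lower-left.
Bottom plate: 6 × 0.65, A = 3.9 in², y = 0.325 in, Ī = 0.13731 in⁴.
Web plate: 0.7 × 8.8, A = 6.16 in², y = 5.05 in, Ī = 39.753 in⁴.
Top plate: 2.8 × 0.7, A = 1.96 in², y = 9.8 in, Ī = 0.080033 in⁴.
Centroid: ȳ = ΣA·y / ΣA = 4.2915 in.
Transfer each piece to the centroidal x-axis using Ī + A·d² with d = y − 4.2915:
  bottom plate: d = -3.9665 in → contributes +61.496 in⁴
  web plate: d = 0.75853 in → contributes +43.297 in⁴
  top plate: d = 5.5085 in → contributes +59.554 in⁴
Total I = 164.35 in⁴.

I_xx ≈ 164 in⁴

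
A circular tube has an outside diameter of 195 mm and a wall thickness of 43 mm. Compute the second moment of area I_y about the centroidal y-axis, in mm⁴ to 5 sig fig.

Break the section into simple shapes (no overlaps), measuring from the bottom-left corner of the bounding box.
Outer circle: ⌀195, A = 29864.77 mm², x = 97.5 mm, Ī = 70 975 481 mm⁴.
Bore (subtracted): ⌀109, A = 9331.316 mm², x = 97.5 mm, Ī = 6 929 085 mm⁴.
By symmetry the centroid is at mid-width, x̄ = 97.5 mm.
All pieces are centred on the centroidal y-axis, so I = ΣĪ (holes subtracted) = 64 046 396 mm⁴.

I_y ≈ 6.4046 × 10⁷ mm⁴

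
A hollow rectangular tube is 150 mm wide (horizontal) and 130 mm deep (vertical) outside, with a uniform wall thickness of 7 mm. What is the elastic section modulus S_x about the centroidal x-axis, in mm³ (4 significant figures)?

S_x ≈ 1.503 × 10⁵ mm³

Split into non-overlapping primitives; take the origin at the lower-left of the bounding box.
Outer rectangle: 150 × 130, A = 19 500 mm², y = 65 mm, Ī = 27 462 500 mm⁴.
Inner void (subtracted): 136 × 116, A = 15 776 mm², y = 65 mm, Ī = 17 690 155 mm⁴.
By symmetry the centroid is at mid-height, ȳ = 65 mm.
All pieces are centred on the centroidal x-axis, so I = ΣĪ (holes subtracted) = 9 772 345 mm⁴.
Extreme fibre distance c = 65 mm; S = I/c = 150 344 mm³.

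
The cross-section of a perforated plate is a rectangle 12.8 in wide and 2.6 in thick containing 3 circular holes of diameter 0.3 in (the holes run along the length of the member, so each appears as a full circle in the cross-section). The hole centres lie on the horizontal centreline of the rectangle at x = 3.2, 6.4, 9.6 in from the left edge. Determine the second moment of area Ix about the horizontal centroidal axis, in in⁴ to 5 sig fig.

Decompose the section into non-overlapping parts with the origin at the bottom-left of its bounding rectangle.
Plate: 12.8 × 2.6, A = 33.28 in², y = 1.3 in, Ī = 18.74773 in⁴.
Hole 1 (subtracted): ⌀0.3, A = 0.07068583 in², y = 1.3 in, Ī = 0.0003976078 in⁴.
Hole 2 (subtracted): ⌀0.3, A = 0.07068583 in², y = 1.3 in, Ī = 0.0003976078 in⁴.
Hole 3 (subtracted): ⌀0.3, A = 0.07068583 in², y = 1.3 in, Ī = 0.0003976078 in⁴.
By symmetry the centroid is at mid-height, ȳ = 1.3 in.
All pieces are centred on the horizontal centroidal axis, so I = ΣĪ (holes subtracted) = 18.74654 in⁴.

Ix ≈ 18.747 in⁴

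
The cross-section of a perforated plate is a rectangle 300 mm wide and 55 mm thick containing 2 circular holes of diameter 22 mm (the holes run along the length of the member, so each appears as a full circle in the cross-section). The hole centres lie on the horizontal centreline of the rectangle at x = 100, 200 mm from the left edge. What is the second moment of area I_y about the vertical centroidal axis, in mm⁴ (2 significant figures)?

Treat the section as a set of non-overlapping primitives; coordinates are from the bounding-box lower-left.
Plate: 300 × 55, A = 16 500 mm², x = 150 mm, Ī = 123 750 000 mm⁴.
Hole 1 (subtracted): ⌀22, A = 380.1 mm², x = 100 mm, Ī = 11 499 mm⁴.
Hole 2 (subtracted): ⌀22, A = 380.1 mm², x = 200 mm, Ī = 11 499 mm⁴.
By symmetry the centroid is at mid-width, x̄ = 150 mm.
Transfer each piece to the vertical centroidal axis using Ī + A·d² with d = x − 150:
  plate: d = 0 mm → contributes +123 750 000 mm⁴
  hole 1: d = -50 mm → contributes −961 831 mm⁴
  hole 2: d = 50 mm → contributes −961 831 mm⁴
Total I = 121 826 338 mm⁴.

I_y ≈ 1.2 × 10⁸ mm⁴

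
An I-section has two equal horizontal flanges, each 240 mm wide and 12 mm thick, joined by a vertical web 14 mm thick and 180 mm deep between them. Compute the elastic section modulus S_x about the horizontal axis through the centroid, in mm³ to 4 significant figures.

Split into non-overlapping primitives; take the origin at the lower-left of the bounding box.
Bottom flange: 240 × 12, A = 2 880 mm², y = 6 mm, Ī = 34 560 mm⁴.
Web: 14 × 180, A = 2 520 mm², y = 102 mm, Ī = 6 804 000 mm⁴.
Top flange: 240 × 12, A = 2 880 mm², y = 198 mm, Ī = 34 560 mm⁴.
By symmetry the centroid is at mid-height, ȳ = 102 mm.
Transfer each piece to the horizontal axis through the centroid using Ī + A·d² with d = y − 102:
  bottom flange: d = -96 mm → contributes +26 576 640 mm⁴
  web: d = 0 mm → contributes +6 804 000 mm⁴
  top flange: d = 96 mm → contributes +26 576 640 mm⁴
Total I = 59 957 280 mm⁴.
Extreme fibre distance c = 102 mm; S = I/c = 587 816 mm³.

S_x ≈ 5.878 × 10⁵ mm³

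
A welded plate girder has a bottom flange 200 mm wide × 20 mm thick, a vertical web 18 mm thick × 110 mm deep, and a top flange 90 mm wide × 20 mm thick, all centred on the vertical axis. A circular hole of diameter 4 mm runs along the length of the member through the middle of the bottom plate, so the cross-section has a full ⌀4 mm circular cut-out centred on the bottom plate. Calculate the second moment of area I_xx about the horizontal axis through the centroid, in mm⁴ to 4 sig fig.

Treat the section as a set of non-overlapping primitives; coordinates are from the bounding-box lower-left.
Bottom plate: 200 × 20, A = 4 000 mm², y = 10 mm, Ī = 133 333 mm⁴.
Web plate: 18 × 110, A = 1 980 mm², y = 75 mm, Ī = 1 996 500 mm⁴.
Top plate: 90 × 20, A = 1 800 mm², y = 140 mm, Ī = 60 000 mm⁴.
Hole (subtracted): ⌀4, A = 12.5664 mm², y = 10 mm, Ī = 12.5664 mm⁴.
Centroid: ȳ = ΣA·y / ΣA = 56.695 mm.
Transfer each piece to the horizontal axis through the centroid using Ī + A·d² with d = y − 56.695:
  bottom plate: d = -46.695 mm → contributes +8 855 010 mm⁴
  web plate: d = 18.305 mm → contributes +2 659 948 mm⁴
  top plate: d = 83.305 mm → contributes +12 551 514 mm⁴
  hole: d = -46.695 mm → contributes −27412.5 mm⁴
Total I = 24 039 059 mm⁴.

I_xx ≈ 2.404 × 10⁷ mm⁴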